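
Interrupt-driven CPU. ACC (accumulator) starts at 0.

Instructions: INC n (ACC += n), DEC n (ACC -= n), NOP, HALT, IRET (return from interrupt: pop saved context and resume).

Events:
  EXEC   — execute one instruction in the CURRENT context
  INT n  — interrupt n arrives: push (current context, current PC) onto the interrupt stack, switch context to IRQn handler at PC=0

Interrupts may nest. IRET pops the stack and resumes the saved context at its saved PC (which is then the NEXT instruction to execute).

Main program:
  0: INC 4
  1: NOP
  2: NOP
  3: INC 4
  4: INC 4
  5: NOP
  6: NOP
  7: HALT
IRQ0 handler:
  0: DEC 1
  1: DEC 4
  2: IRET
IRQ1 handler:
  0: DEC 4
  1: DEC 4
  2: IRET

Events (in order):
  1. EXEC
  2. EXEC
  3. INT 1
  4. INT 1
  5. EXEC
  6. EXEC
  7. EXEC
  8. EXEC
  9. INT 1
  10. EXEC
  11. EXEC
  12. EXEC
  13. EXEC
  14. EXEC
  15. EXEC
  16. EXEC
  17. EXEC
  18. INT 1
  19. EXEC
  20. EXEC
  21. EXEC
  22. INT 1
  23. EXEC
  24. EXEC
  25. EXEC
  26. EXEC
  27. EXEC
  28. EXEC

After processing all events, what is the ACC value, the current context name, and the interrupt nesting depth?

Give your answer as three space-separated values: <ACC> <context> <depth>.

Event 1 (EXEC): [MAIN] PC=0: INC 4 -> ACC=4
Event 2 (EXEC): [MAIN] PC=1: NOP
Event 3 (INT 1): INT 1 arrives: push (MAIN, PC=2), enter IRQ1 at PC=0 (depth now 1)
Event 4 (INT 1): INT 1 arrives: push (IRQ1, PC=0), enter IRQ1 at PC=0 (depth now 2)
Event 5 (EXEC): [IRQ1] PC=0: DEC 4 -> ACC=0
Event 6 (EXEC): [IRQ1] PC=1: DEC 4 -> ACC=-4
Event 7 (EXEC): [IRQ1] PC=2: IRET -> resume IRQ1 at PC=0 (depth now 1)
Event 8 (EXEC): [IRQ1] PC=0: DEC 4 -> ACC=-8
Event 9 (INT 1): INT 1 arrives: push (IRQ1, PC=1), enter IRQ1 at PC=0 (depth now 2)
Event 10 (EXEC): [IRQ1] PC=0: DEC 4 -> ACC=-12
Event 11 (EXEC): [IRQ1] PC=1: DEC 4 -> ACC=-16
Event 12 (EXEC): [IRQ1] PC=2: IRET -> resume IRQ1 at PC=1 (depth now 1)
Event 13 (EXEC): [IRQ1] PC=1: DEC 4 -> ACC=-20
Event 14 (EXEC): [IRQ1] PC=2: IRET -> resume MAIN at PC=2 (depth now 0)
Event 15 (EXEC): [MAIN] PC=2: NOP
Event 16 (EXEC): [MAIN] PC=3: INC 4 -> ACC=-16
Event 17 (EXEC): [MAIN] PC=4: INC 4 -> ACC=-12
Event 18 (INT 1): INT 1 arrives: push (MAIN, PC=5), enter IRQ1 at PC=0 (depth now 1)
Event 19 (EXEC): [IRQ1] PC=0: DEC 4 -> ACC=-16
Event 20 (EXEC): [IRQ1] PC=1: DEC 4 -> ACC=-20
Event 21 (EXEC): [IRQ1] PC=2: IRET -> resume MAIN at PC=5 (depth now 0)
Event 22 (INT 1): INT 1 arrives: push (MAIN, PC=5), enter IRQ1 at PC=0 (depth now 1)
Event 23 (EXEC): [IRQ1] PC=0: DEC 4 -> ACC=-24
Event 24 (EXEC): [IRQ1] PC=1: DEC 4 -> ACC=-28
Event 25 (EXEC): [IRQ1] PC=2: IRET -> resume MAIN at PC=5 (depth now 0)
Event 26 (EXEC): [MAIN] PC=5: NOP
Event 27 (EXEC): [MAIN] PC=6: NOP
Event 28 (EXEC): [MAIN] PC=7: HALT

Answer: -28 MAIN 0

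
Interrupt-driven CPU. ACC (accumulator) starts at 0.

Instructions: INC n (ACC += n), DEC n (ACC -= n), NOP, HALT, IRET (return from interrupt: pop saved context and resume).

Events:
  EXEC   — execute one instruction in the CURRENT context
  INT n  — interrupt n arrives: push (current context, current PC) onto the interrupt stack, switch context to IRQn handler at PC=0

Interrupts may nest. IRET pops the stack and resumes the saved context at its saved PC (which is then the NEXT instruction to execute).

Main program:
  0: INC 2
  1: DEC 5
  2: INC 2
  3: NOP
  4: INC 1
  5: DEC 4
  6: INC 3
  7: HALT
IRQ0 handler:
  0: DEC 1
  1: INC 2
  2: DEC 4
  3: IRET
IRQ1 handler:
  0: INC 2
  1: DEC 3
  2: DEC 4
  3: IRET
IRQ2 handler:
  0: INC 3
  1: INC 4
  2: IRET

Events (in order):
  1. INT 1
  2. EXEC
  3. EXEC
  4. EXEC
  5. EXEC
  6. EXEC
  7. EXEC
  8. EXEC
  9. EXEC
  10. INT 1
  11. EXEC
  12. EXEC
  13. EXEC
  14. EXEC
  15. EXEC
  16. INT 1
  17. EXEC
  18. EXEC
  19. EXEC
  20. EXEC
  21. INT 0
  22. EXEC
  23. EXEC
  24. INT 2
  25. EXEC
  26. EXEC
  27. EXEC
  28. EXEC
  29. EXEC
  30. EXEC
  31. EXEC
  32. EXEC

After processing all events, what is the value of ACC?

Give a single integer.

Event 1 (INT 1): INT 1 arrives: push (MAIN, PC=0), enter IRQ1 at PC=0 (depth now 1)
Event 2 (EXEC): [IRQ1] PC=0: INC 2 -> ACC=2
Event 3 (EXEC): [IRQ1] PC=1: DEC 3 -> ACC=-1
Event 4 (EXEC): [IRQ1] PC=2: DEC 4 -> ACC=-5
Event 5 (EXEC): [IRQ1] PC=3: IRET -> resume MAIN at PC=0 (depth now 0)
Event 6 (EXEC): [MAIN] PC=0: INC 2 -> ACC=-3
Event 7 (EXEC): [MAIN] PC=1: DEC 5 -> ACC=-8
Event 8 (EXEC): [MAIN] PC=2: INC 2 -> ACC=-6
Event 9 (EXEC): [MAIN] PC=3: NOP
Event 10 (INT 1): INT 1 arrives: push (MAIN, PC=4), enter IRQ1 at PC=0 (depth now 1)
Event 11 (EXEC): [IRQ1] PC=0: INC 2 -> ACC=-4
Event 12 (EXEC): [IRQ1] PC=1: DEC 3 -> ACC=-7
Event 13 (EXEC): [IRQ1] PC=2: DEC 4 -> ACC=-11
Event 14 (EXEC): [IRQ1] PC=3: IRET -> resume MAIN at PC=4 (depth now 0)
Event 15 (EXEC): [MAIN] PC=4: INC 1 -> ACC=-10
Event 16 (INT 1): INT 1 arrives: push (MAIN, PC=5), enter IRQ1 at PC=0 (depth now 1)
Event 17 (EXEC): [IRQ1] PC=0: INC 2 -> ACC=-8
Event 18 (EXEC): [IRQ1] PC=1: DEC 3 -> ACC=-11
Event 19 (EXEC): [IRQ1] PC=2: DEC 4 -> ACC=-15
Event 20 (EXEC): [IRQ1] PC=3: IRET -> resume MAIN at PC=5 (depth now 0)
Event 21 (INT 0): INT 0 arrives: push (MAIN, PC=5), enter IRQ0 at PC=0 (depth now 1)
Event 22 (EXEC): [IRQ0] PC=0: DEC 1 -> ACC=-16
Event 23 (EXEC): [IRQ0] PC=1: INC 2 -> ACC=-14
Event 24 (INT 2): INT 2 arrives: push (IRQ0, PC=2), enter IRQ2 at PC=0 (depth now 2)
Event 25 (EXEC): [IRQ2] PC=0: INC 3 -> ACC=-11
Event 26 (EXEC): [IRQ2] PC=1: INC 4 -> ACC=-7
Event 27 (EXEC): [IRQ2] PC=2: IRET -> resume IRQ0 at PC=2 (depth now 1)
Event 28 (EXEC): [IRQ0] PC=2: DEC 4 -> ACC=-11
Event 29 (EXEC): [IRQ0] PC=3: IRET -> resume MAIN at PC=5 (depth now 0)
Event 30 (EXEC): [MAIN] PC=5: DEC 4 -> ACC=-15
Event 31 (EXEC): [MAIN] PC=6: INC 3 -> ACC=-12
Event 32 (EXEC): [MAIN] PC=7: HALT

Answer: -12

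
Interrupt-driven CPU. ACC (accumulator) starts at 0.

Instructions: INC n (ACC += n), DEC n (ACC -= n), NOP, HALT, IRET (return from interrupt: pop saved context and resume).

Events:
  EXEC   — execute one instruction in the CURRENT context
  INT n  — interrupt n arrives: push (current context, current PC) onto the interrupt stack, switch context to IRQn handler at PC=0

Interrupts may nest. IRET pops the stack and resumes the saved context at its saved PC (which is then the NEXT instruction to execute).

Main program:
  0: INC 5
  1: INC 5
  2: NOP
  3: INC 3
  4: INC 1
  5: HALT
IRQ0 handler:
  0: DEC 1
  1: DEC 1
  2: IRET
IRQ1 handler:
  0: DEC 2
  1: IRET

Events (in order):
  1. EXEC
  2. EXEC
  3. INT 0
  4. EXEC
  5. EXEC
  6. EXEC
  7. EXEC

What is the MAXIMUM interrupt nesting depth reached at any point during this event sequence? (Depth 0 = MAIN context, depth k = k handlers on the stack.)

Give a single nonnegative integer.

Answer: 1

Derivation:
Event 1 (EXEC): [MAIN] PC=0: INC 5 -> ACC=5 [depth=0]
Event 2 (EXEC): [MAIN] PC=1: INC 5 -> ACC=10 [depth=0]
Event 3 (INT 0): INT 0 arrives: push (MAIN, PC=2), enter IRQ0 at PC=0 (depth now 1) [depth=1]
Event 4 (EXEC): [IRQ0] PC=0: DEC 1 -> ACC=9 [depth=1]
Event 5 (EXEC): [IRQ0] PC=1: DEC 1 -> ACC=8 [depth=1]
Event 6 (EXEC): [IRQ0] PC=2: IRET -> resume MAIN at PC=2 (depth now 0) [depth=0]
Event 7 (EXEC): [MAIN] PC=2: NOP [depth=0]
Max depth observed: 1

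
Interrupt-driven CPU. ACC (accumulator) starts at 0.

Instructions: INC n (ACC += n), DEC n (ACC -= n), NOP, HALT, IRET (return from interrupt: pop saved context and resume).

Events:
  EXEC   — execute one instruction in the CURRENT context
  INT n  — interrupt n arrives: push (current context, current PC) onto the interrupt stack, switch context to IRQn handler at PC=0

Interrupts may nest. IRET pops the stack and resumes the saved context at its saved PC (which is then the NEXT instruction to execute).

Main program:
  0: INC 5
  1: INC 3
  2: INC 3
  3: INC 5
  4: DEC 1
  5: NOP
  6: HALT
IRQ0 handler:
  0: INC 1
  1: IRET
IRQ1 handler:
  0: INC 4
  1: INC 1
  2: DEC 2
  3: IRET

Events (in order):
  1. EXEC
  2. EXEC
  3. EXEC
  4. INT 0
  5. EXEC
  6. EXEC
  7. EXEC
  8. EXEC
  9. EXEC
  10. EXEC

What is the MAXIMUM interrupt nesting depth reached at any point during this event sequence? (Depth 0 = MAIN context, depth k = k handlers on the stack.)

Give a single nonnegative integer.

Event 1 (EXEC): [MAIN] PC=0: INC 5 -> ACC=5 [depth=0]
Event 2 (EXEC): [MAIN] PC=1: INC 3 -> ACC=8 [depth=0]
Event 3 (EXEC): [MAIN] PC=2: INC 3 -> ACC=11 [depth=0]
Event 4 (INT 0): INT 0 arrives: push (MAIN, PC=3), enter IRQ0 at PC=0 (depth now 1) [depth=1]
Event 5 (EXEC): [IRQ0] PC=0: INC 1 -> ACC=12 [depth=1]
Event 6 (EXEC): [IRQ0] PC=1: IRET -> resume MAIN at PC=3 (depth now 0) [depth=0]
Event 7 (EXEC): [MAIN] PC=3: INC 5 -> ACC=17 [depth=0]
Event 8 (EXEC): [MAIN] PC=4: DEC 1 -> ACC=16 [depth=0]
Event 9 (EXEC): [MAIN] PC=5: NOP [depth=0]
Event 10 (EXEC): [MAIN] PC=6: HALT [depth=0]
Max depth observed: 1

Answer: 1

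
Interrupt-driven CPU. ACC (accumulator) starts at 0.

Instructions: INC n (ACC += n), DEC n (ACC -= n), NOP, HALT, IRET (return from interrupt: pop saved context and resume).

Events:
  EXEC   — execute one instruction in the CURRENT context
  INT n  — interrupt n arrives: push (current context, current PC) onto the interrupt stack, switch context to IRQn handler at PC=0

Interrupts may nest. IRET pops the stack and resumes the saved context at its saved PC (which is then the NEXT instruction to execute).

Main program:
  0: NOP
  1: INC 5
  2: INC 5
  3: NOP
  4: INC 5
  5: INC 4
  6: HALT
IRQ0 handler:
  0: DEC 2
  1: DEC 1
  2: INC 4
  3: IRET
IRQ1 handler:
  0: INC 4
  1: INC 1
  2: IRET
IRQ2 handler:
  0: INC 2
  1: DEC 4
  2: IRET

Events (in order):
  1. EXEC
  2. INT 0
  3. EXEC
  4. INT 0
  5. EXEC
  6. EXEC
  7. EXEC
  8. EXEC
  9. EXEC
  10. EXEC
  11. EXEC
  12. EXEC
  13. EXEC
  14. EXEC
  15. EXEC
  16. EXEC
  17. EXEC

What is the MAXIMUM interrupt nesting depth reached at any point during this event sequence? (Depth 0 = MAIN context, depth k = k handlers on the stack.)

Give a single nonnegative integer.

Answer: 2

Derivation:
Event 1 (EXEC): [MAIN] PC=0: NOP [depth=0]
Event 2 (INT 0): INT 0 arrives: push (MAIN, PC=1), enter IRQ0 at PC=0 (depth now 1) [depth=1]
Event 3 (EXEC): [IRQ0] PC=0: DEC 2 -> ACC=-2 [depth=1]
Event 4 (INT 0): INT 0 arrives: push (IRQ0, PC=1), enter IRQ0 at PC=0 (depth now 2) [depth=2]
Event 5 (EXEC): [IRQ0] PC=0: DEC 2 -> ACC=-4 [depth=2]
Event 6 (EXEC): [IRQ0] PC=1: DEC 1 -> ACC=-5 [depth=2]
Event 7 (EXEC): [IRQ0] PC=2: INC 4 -> ACC=-1 [depth=2]
Event 8 (EXEC): [IRQ0] PC=3: IRET -> resume IRQ0 at PC=1 (depth now 1) [depth=1]
Event 9 (EXEC): [IRQ0] PC=1: DEC 1 -> ACC=-2 [depth=1]
Event 10 (EXEC): [IRQ0] PC=2: INC 4 -> ACC=2 [depth=1]
Event 11 (EXEC): [IRQ0] PC=3: IRET -> resume MAIN at PC=1 (depth now 0) [depth=0]
Event 12 (EXEC): [MAIN] PC=1: INC 5 -> ACC=7 [depth=0]
Event 13 (EXEC): [MAIN] PC=2: INC 5 -> ACC=12 [depth=0]
Event 14 (EXEC): [MAIN] PC=3: NOP [depth=0]
Event 15 (EXEC): [MAIN] PC=4: INC 5 -> ACC=17 [depth=0]
Event 16 (EXEC): [MAIN] PC=5: INC 4 -> ACC=21 [depth=0]
Event 17 (EXEC): [MAIN] PC=6: HALT [depth=0]
Max depth observed: 2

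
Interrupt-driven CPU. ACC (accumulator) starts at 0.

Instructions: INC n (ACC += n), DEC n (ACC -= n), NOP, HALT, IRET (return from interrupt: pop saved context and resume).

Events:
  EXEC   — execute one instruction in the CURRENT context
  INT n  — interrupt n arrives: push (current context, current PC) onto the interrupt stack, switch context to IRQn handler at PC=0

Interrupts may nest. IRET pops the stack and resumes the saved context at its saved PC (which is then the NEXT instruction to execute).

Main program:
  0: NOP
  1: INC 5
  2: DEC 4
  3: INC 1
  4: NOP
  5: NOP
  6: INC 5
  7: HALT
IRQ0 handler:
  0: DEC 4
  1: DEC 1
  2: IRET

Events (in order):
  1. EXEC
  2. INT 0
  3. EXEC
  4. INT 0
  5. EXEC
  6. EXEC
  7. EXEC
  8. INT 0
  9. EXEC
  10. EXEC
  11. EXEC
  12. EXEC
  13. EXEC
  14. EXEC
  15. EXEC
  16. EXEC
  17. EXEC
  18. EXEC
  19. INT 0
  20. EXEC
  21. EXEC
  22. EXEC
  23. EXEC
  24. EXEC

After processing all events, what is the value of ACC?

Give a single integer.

Answer: -13

Derivation:
Event 1 (EXEC): [MAIN] PC=0: NOP
Event 2 (INT 0): INT 0 arrives: push (MAIN, PC=1), enter IRQ0 at PC=0 (depth now 1)
Event 3 (EXEC): [IRQ0] PC=0: DEC 4 -> ACC=-4
Event 4 (INT 0): INT 0 arrives: push (IRQ0, PC=1), enter IRQ0 at PC=0 (depth now 2)
Event 5 (EXEC): [IRQ0] PC=0: DEC 4 -> ACC=-8
Event 6 (EXEC): [IRQ0] PC=1: DEC 1 -> ACC=-9
Event 7 (EXEC): [IRQ0] PC=2: IRET -> resume IRQ0 at PC=1 (depth now 1)
Event 8 (INT 0): INT 0 arrives: push (IRQ0, PC=1), enter IRQ0 at PC=0 (depth now 2)
Event 9 (EXEC): [IRQ0] PC=0: DEC 4 -> ACC=-13
Event 10 (EXEC): [IRQ0] PC=1: DEC 1 -> ACC=-14
Event 11 (EXEC): [IRQ0] PC=2: IRET -> resume IRQ0 at PC=1 (depth now 1)
Event 12 (EXEC): [IRQ0] PC=1: DEC 1 -> ACC=-15
Event 13 (EXEC): [IRQ0] PC=2: IRET -> resume MAIN at PC=1 (depth now 0)
Event 14 (EXEC): [MAIN] PC=1: INC 5 -> ACC=-10
Event 15 (EXEC): [MAIN] PC=2: DEC 4 -> ACC=-14
Event 16 (EXEC): [MAIN] PC=3: INC 1 -> ACC=-13
Event 17 (EXEC): [MAIN] PC=4: NOP
Event 18 (EXEC): [MAIN] PC=5: NOP
Event 19 (INT 0): INT 0 arrives: push (MAIN, PC=6), enter IRQ0 at PC=0 (depth now 1)
Event 20 (EXEC): [IRQ0] PC=0: DEC 4 -> ACC=-17
Event 21 (EXEC): [IRQ0] PC=1: DEC 1 -> ACC=-18
Event 22 (EXEC): [IRQ0] PC=2: IRET -> resume MAIN at PC=6 (depth now 0)
Event 23 (EXEC): [MAIN] PC=6: INC 5 -> ACC=-13
Event 24 (EXEC): [MAIN] PC=7: HALT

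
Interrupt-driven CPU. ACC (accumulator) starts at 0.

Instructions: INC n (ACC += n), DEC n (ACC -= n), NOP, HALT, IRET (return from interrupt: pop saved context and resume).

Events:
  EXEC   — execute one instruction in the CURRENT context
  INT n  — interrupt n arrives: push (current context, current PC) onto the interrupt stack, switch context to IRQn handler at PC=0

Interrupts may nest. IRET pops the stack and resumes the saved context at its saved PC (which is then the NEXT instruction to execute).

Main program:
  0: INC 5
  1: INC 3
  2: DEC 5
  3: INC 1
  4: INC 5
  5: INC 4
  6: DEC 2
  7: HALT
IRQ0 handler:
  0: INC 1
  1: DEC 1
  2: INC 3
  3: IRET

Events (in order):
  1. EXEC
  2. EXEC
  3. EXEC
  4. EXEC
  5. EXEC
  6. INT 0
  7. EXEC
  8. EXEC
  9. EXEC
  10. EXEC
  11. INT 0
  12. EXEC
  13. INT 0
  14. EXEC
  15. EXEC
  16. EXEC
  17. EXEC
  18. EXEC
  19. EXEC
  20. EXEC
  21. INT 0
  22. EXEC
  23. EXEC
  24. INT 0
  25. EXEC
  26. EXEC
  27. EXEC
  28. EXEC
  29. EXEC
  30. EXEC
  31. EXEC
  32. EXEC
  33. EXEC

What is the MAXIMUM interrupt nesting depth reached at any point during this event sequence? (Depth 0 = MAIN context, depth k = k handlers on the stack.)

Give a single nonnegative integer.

Answer: 2

Derivation:
Event 1 (EXEC): [MAIN] PC=0: INC 5 -> ACC=5 [depth=0]
Event 2 (EXEC): [MAIN] PC=1: INC 3 -> ACC=8 [depth=0]
Event 3 (EXEC): [MAIN] PC=2: DEC 5 -> ACC=3 [depth=0]
Event 4 (EXEC): [MAIN] PC=3: INC 1 -> ACC=4 [depth=0]
Event 5 (EXEC): [MAIN] PC=4: INC 5 -> ACC=9 [depth=0]
Event 6 (INT 0): INT 0 arrives: push (MAIN, PC=5), enter IRQ0 at PC=0 (depth now 1) [depth=1]
Event 7 (EXEC): [IRQ0] PC=0: INC 1 -> ACC=10 [depth=1]
Event 8 (EXEC): [IRQ0] PC=1: DEC 1 -> ACC=9 [depth=1]
Event 9 (EXEC): [IRQ0] PC=2: INC 3 -> ACC=12 [depth=1]
Event 10 (EXEC): [IRQ0] PC=3: IRET -> resume MAIN at PC=5 (depth now 0) [depth=0]
Event 11 (INT 0): INT 0 arrives: push (MAIN, PC=5), enter IRQ0 at PC=0 (depth now 1) [depth=1]
Event 12 (EXEC): [IRQ0] PC=0: INC 1 -> ACC=13 [depth=1]
Event 13 (INT 0): INT 0 arrives: push (IRQ0, PC=1), enter IRQ0 at PC=0 (depth now 2) [depth=2]
Event 14 (EXEC): [IRQ0] PC=0: INC 1 -> ACC=14 [depth=2]
Event 15 (EXEC): [IRQ0] PC=1: DEC 1 -> ACC=13 [depth=2]
Event 16 (EXEC): [IRQ0] PC=2: INC 3 -> ACC=16 [depth=2]
Event 17 (EXEC): [IRQ0] PC=3: IRET -> resume IRQ0 at PC=1 (depth now 1) [depth=1]
Event 18 (EXEC): [IRQ0] PC=1: DEC 1 -> ACC=15 [depth=1]
Event 19 (EXEC): [IRQ0] PC=2: INC 3 -> ACC=18 [depth=1]
Event 20 (EXEC): [IRQ0] PC=3: IRET -> resume MAIN at PC=5 (depth now 0) [depth=0]
Event 21 (INT 0): INT 0 arrives: push (MAIN, PC=5), enter IRQ0 at PC=0 (depth now 1) [depth=1]
Event 22 (EXEC): [IRQ0] PC=0: INC 1 -> ACC=19 [depth=1]
Event 23 (EXEC): [IRQ0] PC=1: DEC 1 -> ACC=18 [depth=1]
Event 24 (INT 0): INT 0 arrives: push (IRQ0, PC=2), enter IRQ0 at PC=0 (depth now 2) [depth=2]
Event 25 (EXEC): [IRQ0] PC=0: INC 1 -> ACC=19 [depth=2]
Event 26 (EXEC): [IRQ0] PC=1: DEC 1 -> ACC=18 [depth=2]
Event 27 (EXEC): [IRQ0] PC=2: INC 3 -> ACC=21 [depth=2]
Event 28 (EXEC): [IRQ0] PC=3: IRET -> resume IRQ0 at PC=2 (depth now 1) [depth=1]
Event 29 (EXEC): [IRQ0] PC=2: INC 3 -> ACC=24 [depth=1]
Event 30 (EXEC): [IRQ0] PC=3: IRET -> resume MAIN at PC=5 (depth now 0) [depth=0]
Event 31 (EXEC): [MAIN] PC=5: INC 4 -> ACC=28 [depth=0]
Event 32 (EXEC): [MAIN] PC=6: DEC 2 -> ACC=26 [depth=0]
Event 33 (EXEC): [MAIN] PC=7: HALT [depth=0]
Max depth observed: 2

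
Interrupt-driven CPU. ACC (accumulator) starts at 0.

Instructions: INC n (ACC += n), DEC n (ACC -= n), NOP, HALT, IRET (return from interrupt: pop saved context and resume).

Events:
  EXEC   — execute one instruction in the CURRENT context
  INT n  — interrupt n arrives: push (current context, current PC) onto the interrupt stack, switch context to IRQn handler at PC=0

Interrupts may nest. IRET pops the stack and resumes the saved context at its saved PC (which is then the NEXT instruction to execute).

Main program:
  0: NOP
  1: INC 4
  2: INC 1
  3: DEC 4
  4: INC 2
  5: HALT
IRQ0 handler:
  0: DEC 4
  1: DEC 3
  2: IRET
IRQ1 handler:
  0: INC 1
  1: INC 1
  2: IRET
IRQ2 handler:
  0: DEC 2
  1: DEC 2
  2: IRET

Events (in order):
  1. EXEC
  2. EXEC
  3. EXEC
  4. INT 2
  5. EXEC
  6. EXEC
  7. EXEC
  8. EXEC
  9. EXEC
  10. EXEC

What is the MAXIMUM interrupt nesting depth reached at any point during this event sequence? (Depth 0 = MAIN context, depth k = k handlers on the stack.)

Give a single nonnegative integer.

Event 1 (EXEC): [MAIN] PC=0: NOP [depth=0]
Event 2 (EXEC): [MAIN] PC=1: INC 4 -> ACC=4 [depth=0]
Event 3 (EXEC): [MAIN] PC=2: INC 1 -> ACC=5 [depth=0]
Event 4 (INT 2): INT 2 arrives: push (MAIN, PC=3), enter IRQ2 at PC=0 (depth now 1) [depth=1]
Event 5 (EXEC): [IRQ2] PC=0: DEC 2 -> ACC=3 [depth=1]
Event 6 (EXEC): [IRQ2] PC=1: DEC 2 -> ACC=1 [depth=1]
Event 7 (EXEC): [IRQ2] PC=2: IRET -> resume MAIN at PC=3 (depth now 0) [depth=0]
Event 8 (EXEC): [MAIN] PC=3: DEC 4 -> ACC=-3 [depth=0]
Event 9 (EXEC): [MAIN] PC=4: INC 2 -> ACC=-1 [depth=0]
Event 10 (EXEC): [MAIN] PC=5: HALT [depth=0]
Max depth observed: 1

Answer: 1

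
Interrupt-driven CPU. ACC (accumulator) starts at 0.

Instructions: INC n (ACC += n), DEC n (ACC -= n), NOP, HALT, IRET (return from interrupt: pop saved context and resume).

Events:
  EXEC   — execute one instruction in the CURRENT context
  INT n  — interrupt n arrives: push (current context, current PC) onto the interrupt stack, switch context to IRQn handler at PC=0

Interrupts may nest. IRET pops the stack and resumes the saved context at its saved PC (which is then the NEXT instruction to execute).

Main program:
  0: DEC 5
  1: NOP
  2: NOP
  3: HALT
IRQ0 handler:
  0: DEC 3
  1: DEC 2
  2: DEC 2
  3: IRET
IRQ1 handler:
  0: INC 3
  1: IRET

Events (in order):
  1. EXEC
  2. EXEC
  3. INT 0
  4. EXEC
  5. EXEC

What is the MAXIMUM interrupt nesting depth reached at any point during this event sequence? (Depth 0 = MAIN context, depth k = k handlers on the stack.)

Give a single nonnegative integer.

Answer: 1

Derivation:
Event 1 (EXEC): [MAIN] PC=0: DEC 5 -> ACC=-5 [depth=0]
Event 2 (EXEC): [MAIN] PC=1: NOP [depth=0]
Event 3 (INT 0): INT 0 arrives: push (MAIN, PC=2), enter IRQ0 at PC=0 (depth now 1) [depth=1]
Event 4 (EXEC): [IRQ0] PC=0: DEC 3 -> ACC=-8 [depth=1]
Event 5 (EXEC): [IRQ0] PC=1: DEC 2 -> ACC=-10 [depth=1]
Max depth observed: 1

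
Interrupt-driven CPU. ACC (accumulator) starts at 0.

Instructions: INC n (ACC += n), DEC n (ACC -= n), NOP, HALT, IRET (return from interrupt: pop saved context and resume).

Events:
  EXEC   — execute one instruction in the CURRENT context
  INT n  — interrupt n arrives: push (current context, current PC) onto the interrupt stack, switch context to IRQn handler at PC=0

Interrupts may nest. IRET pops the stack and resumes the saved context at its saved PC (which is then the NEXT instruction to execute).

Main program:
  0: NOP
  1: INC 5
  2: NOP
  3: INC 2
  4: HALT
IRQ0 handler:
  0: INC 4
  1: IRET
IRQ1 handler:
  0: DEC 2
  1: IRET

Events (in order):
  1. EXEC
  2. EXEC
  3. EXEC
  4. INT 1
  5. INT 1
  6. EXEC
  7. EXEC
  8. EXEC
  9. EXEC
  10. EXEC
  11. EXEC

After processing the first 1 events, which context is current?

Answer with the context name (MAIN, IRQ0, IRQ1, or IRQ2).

Answer: MAIN

Derivation:
Event 1 (EXEC): [MAIN] PC=0: NOP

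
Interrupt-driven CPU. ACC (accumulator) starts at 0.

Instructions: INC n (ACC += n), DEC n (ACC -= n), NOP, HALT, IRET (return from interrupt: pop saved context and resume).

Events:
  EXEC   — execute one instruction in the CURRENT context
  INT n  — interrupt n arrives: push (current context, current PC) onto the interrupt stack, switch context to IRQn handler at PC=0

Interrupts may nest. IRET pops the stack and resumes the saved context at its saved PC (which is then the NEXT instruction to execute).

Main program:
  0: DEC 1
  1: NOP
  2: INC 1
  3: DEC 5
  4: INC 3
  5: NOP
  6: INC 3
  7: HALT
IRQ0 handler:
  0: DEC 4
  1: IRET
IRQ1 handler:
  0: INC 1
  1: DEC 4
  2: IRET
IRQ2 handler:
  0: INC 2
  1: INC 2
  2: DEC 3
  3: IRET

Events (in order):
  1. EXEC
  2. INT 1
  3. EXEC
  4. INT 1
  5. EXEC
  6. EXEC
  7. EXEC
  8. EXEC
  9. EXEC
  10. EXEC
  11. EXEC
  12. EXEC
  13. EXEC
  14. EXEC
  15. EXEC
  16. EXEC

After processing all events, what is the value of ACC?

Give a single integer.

Event 1 (EXEC): [MAIN] PC=0: DEC 1 -> ACC=-1
Event 2 (INT 1): INT 1 arrives: push (MAIN, PC=1), enter IRQ1 at PC=0 (depth now 1)
Event 3 (EXEC): [IRQ1] PC=0: INC 1 -> ACC=0
Event 4 (INT 1): INT 1 arrives: push (IRQ1, PC=1), enter IRQ1 at PC=0 (depth now 2)
Event 5 (EXEC): [IRQ1] PC=0: INC 1 -> ACC=1
Event 6 (EXEC): [IRQ1] PC=1: DEC 4 -> ACC=-3
Event 7 (EXEC): [IRQ1] PC=2: IRET -> resume IRQ1 at PC=1 (depth now 1)
Event 8 (EXEC): [IRQ1] PC=1: DEC 4 -> ACC=-7
Event 9 (EXEC): [IRQ1] PC=2: IRET -> resume MAIN at PC=1 (depth now 0)
Event 10 (EXEC): [MAIN] PC=1: NOP
Event 11 (EXEC): [MAIN] PC=2: INC 1 -> ACC=-6
Event 12 (EXEC): [MAIN] PC=3: DEC 5 -> ACC=-11
Event 13 (EXEC): [MAIN] PC=4: INC 3 -> ACC=-8
Event 14 (EXEC): [MAIN] PC=5: NOP
Event 15 (EXEC): [MAIN] PC=6: INC 3 -> ACC=-5
Event 16 (EXEC): [MAIN] PC=7: HALT

Answer: -5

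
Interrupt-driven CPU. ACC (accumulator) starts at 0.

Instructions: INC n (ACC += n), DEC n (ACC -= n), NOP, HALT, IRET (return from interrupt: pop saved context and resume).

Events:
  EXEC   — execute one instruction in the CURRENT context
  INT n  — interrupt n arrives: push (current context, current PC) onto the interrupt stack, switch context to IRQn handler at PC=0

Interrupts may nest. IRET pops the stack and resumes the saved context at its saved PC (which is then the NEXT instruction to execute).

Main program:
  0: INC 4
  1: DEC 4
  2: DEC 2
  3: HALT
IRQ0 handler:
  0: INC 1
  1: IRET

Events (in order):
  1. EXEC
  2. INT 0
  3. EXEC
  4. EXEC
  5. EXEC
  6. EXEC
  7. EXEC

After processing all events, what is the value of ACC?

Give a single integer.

Event 1 (EXEC): [MAIN] PC=0: INC 4 -> ACC=4
Event 2 (INT 0): INT 0 arrives: push (MAIN, PC=1), enter IRQ0 at PC=0 (depth now 1)
Event 3 (EXEC): [IRQ0] PC=0: INC 1 -> ACC=5
Event 4 (EXEC): [IRQ0] PC=1: IRET -> resume MAIN at PC=1 (depth now 0)
Event 5 (EXEC): [MAIN] PC=1: DEC 4 -> ACC=1
Event 6 (EXEC): [MAIN] PC=2: DEC 2 -> ACC=-1
Event 7 (EXEC): [MAIN] PC=3: HALT

Answer: -1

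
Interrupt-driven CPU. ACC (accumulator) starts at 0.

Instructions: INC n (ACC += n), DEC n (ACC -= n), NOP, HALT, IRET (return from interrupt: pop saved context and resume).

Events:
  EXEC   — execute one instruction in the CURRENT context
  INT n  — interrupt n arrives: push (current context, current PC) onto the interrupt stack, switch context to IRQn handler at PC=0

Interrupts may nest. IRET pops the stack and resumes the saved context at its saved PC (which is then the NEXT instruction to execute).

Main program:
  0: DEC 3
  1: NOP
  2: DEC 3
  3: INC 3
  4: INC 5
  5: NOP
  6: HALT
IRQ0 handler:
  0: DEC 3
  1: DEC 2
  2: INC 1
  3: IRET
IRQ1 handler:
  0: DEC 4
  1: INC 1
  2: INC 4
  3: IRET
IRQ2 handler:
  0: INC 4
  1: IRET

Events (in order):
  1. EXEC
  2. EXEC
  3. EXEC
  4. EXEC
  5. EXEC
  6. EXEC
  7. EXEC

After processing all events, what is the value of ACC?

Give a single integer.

Answer: 2

Derivation:
Event 1 (EXEC): [MAIN] PC=0: DEC 3 -> ACC=-3
Event 2 (EXEC): [MAIN] PC=1: NOP
Event 3 (EXEC): [MAIN] PC=2: DEC 3 -> ACC=-6
Event 4 (EXEC): [MAIN] PC=3: INC 3 -> ACC=-3
Event 5 (EXEC): [MAIN] PC=4: INC 5 -> ACC=2
Event 6 (EXEC): [MAIN] PC=5: NOP
Event 7 (EXEC): [MAIN] PC=6: HALT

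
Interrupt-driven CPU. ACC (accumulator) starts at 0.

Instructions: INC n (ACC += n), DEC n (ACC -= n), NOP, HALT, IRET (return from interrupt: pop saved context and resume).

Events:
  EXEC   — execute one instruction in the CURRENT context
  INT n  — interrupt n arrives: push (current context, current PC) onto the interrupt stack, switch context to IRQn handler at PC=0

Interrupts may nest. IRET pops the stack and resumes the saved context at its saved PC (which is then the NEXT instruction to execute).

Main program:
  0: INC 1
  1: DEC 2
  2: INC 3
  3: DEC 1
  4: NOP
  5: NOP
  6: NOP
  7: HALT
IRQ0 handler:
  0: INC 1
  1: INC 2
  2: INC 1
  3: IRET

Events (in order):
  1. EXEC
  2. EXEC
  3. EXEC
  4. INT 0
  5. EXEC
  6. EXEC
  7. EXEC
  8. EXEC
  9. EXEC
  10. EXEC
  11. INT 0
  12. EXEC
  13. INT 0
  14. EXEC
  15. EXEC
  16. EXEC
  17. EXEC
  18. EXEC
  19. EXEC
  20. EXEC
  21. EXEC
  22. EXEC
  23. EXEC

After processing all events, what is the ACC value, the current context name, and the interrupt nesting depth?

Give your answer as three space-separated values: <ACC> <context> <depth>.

Event 1 (EXEC): [MAIN] PC=0: INC 1 -> ACC=1
Event 2 (EXEC): [MAIN] PC=1: DEC 2 -> ACC=-1
Event 3 (EXEC): [MAIN] PC=2: INC 3 -> ACC=2
Event 4 (INT 0): INT 0 arrives: push (MAIN, PC=3), enter IRQ0 at PC=0 (depth now 1)
Event 5 (EXEC): [IRQ0] PC=0: INC 1 -> ACC=3
Event 6 (EXEC): [IRQ0] PC=1: INC 2 -> ACC=5
Event 7 (EXEC): [IRQ0] PC=2: INC 1 -> ACC=6
Event 8 (EXEC): [IRQ0] PC=3: IRET -> resume MAIN at PC=3 (depth now 0)
Event 9 (EXEC): [MAIN] PC=3: DEC 1 -> ACC=5
Event 10 (EXEC): [MAIN] PC=4: NOP
Event 11 (INT 0): INT 0 arrives: push (MAIN, PC=5), enter IRQ0 at PC=0 (depth now 1)
Event 12 (EXEC): [IRQ0] PC=0: INC 1 -> ACC=6
Event 13 (INT 0): INT 0 arrives: push (IRQ0, PC=1), enter IRQ0 at PC=0 (depth now 2)
Event 14 (EXEC): [IRQ0] PC=0: INC 1 -> ACC=7
Event 15 (EXEC): [IRQ0] PC=1: INC 2 -> ACC=9
Event 16 (EXEC): [IRQ0] PC=2: INC 1 -> ACC=10
Event 17 (EXEC): [IRQ0] PC=3: IRET -> resume IRQ0 at PC=1 (depth now 1)
Event 18 (EXEC): [IRQ0] PC=1: INC 2 -> ACC=12
Event 19 (EXEC): [IRQ0] PC=2: INC 1 -> ACC=13
Event 20 (EXEC): [IRQ0] PC=3: IRET -> resume MAIN at PC=5 (depth now 0)
Event 21 (EXEC): [MAIN] PC=5: NOP
Event 22 (EXEC): [MAIN] PC=6: NOP
Event 23 (EXEC): [MAIN] PC=7: HALT

Answer: 13 MAIN 0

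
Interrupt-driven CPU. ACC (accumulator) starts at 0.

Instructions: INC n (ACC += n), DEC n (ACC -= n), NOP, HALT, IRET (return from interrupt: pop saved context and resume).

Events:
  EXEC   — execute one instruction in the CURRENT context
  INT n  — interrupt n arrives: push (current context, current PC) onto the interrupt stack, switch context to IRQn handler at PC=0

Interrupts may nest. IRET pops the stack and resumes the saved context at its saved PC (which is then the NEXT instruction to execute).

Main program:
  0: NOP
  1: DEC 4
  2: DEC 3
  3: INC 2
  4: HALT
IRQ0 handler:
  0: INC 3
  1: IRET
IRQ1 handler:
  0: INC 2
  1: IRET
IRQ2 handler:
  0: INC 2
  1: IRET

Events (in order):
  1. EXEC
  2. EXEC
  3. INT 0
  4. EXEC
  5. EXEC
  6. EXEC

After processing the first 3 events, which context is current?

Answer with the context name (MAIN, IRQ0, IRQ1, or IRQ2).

Event 1 (EXEC): [MAIN] PC=0: NOP
Event 2 (EXEC): [MAIN] PC=1: DEC 4 -> ACC=-4
Event 3 (INT 0): INT 0 arrives: push (MAIN, PC=2), enter IRQ0 at PC=0 (depth now 1)

Answer: IRQ0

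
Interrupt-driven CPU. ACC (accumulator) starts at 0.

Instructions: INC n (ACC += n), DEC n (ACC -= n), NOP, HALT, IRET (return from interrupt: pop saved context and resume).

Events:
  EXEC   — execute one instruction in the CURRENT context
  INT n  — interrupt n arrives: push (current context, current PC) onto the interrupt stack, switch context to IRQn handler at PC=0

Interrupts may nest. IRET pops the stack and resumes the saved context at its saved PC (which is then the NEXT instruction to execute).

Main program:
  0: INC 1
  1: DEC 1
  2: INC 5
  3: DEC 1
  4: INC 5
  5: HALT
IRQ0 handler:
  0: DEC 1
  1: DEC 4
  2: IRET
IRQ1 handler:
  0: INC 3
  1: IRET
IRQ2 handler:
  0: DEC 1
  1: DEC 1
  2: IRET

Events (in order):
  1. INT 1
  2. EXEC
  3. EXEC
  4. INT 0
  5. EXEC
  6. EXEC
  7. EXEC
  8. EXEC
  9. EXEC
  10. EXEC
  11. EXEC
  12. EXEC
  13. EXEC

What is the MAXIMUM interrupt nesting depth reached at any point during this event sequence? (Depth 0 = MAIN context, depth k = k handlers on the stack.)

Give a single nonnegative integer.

Event 1 (INT 1): INT 1 arrives: push (MAIN, PC=0), enter IRQ1 at PC=0 (depth now 1) [depth=1]
Event 2 (EXEC): [IRQ1] PC=0: INC 3 -> ACC=3 [depth=1]
Event 3 (EXEC): [IRQ1] PC=1: IRET -> resume MAIN at PC=0 (depth now 0) [depth=0]
Event 4 (INT 0): INT 0 arrives: push (MAIN, PC=0), enter IRQ0 at PC=0 (depth now 1) [depth=1]
Event 5 (EXEC): [IRQ0] PC=0: DEC 1 -> ACC=2 [depth=1]
Event 6 (EXEC): [IRQ0] PC=1: DEC 4 -> ACC=-2 [depth=1]
Event 7 (EXEC): [IRQ0] PC=2: IRET -> resume MAIN at PC=0 (depth now 0) [depth=0]
Event 8 (EXEC): [MAIN] PC=0: INC 1 -> ACC=-1 [depth=0]
Event 9 (EXEC): [MAIN] PC=1: DEC 1 -> ACC=-2 [depth=0]
Event 10 (EXEC): [MAIN] PC=2: INC 5 -> ACC=3 [depth=0]
Event 11 (EXEC): [MAIN] PC=3: DEC 1 -> ACC=2 [depth=0]
Event 12 (EXEC): [MAIN] PC=4: INC 5 -> ACC=7 [depth=0]
Event 13 (EXEC): [MAIN] PC=5: HALT [depth=0]
Max depth observed: 1

Answer: 1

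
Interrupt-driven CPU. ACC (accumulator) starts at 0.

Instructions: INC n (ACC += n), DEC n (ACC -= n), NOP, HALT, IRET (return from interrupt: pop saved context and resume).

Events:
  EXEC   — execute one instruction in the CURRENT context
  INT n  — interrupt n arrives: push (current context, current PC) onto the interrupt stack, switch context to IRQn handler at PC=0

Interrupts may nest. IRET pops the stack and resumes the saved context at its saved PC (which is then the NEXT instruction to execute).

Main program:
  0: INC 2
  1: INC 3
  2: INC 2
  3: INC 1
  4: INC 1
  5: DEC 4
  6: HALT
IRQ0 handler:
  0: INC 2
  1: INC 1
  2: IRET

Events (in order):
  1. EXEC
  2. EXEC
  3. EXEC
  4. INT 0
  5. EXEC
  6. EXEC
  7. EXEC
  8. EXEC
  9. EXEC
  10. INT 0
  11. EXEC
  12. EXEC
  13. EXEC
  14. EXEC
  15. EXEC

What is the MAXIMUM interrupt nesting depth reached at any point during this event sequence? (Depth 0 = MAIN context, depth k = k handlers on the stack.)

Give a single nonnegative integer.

Answer: 1

Derivation:
Event 1 (EXEC): [MAIN] PC=0: INC 2 -> ACC=2 [depth=0]
Event 2 (EXEC): [MAIN] PC=1: INC 3 -> ACC=5 [depth=0]
Event 3 (EXEC): [MAIN] PC=2: INC 2 -> ACC=7 [depth=0]
Event 4 (INT 0): INT 0 arrives: push (MAIN, PC=3), enter IRQ0 at PC=0 (depth now 1) [depth=1]
Event 5 (EXEC): [IRQ0] PC=0: INC 2 -> ACC=9 [depth=1]
Event 6 (EXEC): [IRQ0] PC=1: INC 1 -> ACC=10 [depth=1]
Event 7 (EXEC): [IRQ0] PC=2: IRET -> resume MAIN at PC=3 (depth now 0) [depth=0]
Event 8 (EXEC): [MAIN] PC=3: INC 1 -> ACC=11 [depth=0]
Event 9 (EXEC): [MAIN] PC=4: INC 1 -> ACC=12 [depth=0]
Event 10 (INT 0): INT 0 arrives: push (MAIN, PC=5), enter IRQ0 at PC=0 (depth now 1) [depth=1]
Event 11 (EXEC): [IRQ0] PC=0: INC 2 -> ACC=14 [depth=1]
Event 12 (EXEC): [IRQ0] PC=1: INC 1 -> ACC=15 [depth=1]
Event 13 (EXEC): [IRQ0] PC=2: IRET -> resume MAIN at PC=5 (depth now 0) [depth=0]
Event 14 (EXEC): [MAIN] PC=5: DEC 4 -> ACC=11 [depth=0]
Event 15 (EXEC): [MAIN] PC=6: HALT [depth=0]
Max depth observed: 1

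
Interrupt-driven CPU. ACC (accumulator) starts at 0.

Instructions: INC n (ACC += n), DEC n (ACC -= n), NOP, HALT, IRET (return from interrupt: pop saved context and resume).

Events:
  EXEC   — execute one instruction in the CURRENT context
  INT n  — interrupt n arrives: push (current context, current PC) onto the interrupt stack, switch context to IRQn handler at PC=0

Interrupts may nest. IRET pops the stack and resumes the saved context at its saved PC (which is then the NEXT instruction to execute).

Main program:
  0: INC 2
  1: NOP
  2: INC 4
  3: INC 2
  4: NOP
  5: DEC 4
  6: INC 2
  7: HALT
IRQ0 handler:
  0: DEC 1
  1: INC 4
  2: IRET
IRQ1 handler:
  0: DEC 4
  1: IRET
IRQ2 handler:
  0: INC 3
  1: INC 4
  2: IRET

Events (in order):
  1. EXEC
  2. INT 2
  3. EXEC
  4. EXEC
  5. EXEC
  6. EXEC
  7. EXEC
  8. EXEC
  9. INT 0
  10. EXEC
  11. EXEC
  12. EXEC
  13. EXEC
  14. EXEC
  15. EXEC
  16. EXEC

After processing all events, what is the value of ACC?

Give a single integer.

Event 1 (EXEC): [MAIN] PC=0: INC 2 -> ACC=2
Event 2 (INT 2): INT 2 arrives: push (MAIN, PC=1), enter IRQ2 at PC=0 (depth now 1)
Event 3 (EXEC): [IRQ2] PC=0: INC 3 -> ACC=5
Event 4 (EXEC): [IRQ2] PC=1: INC 4 -> ACC=9
Event 5 (EXEC): [IRQ2] PC=2: IRET -> resume MAIN at PC=1 (depth now 0)
Event 6 (EXEC): [MAIN] PC=1: NOP
Event 7 (EXEC): [MAIN] PC=2: INC 4 -> ACC=13
Event 8 (EXEC): [MAIN] PC=3: INC 2 -> ACC=15
Event 9 (INT 0): INT 0 arrives: push (MAIN, PC=4), enter IRQ0 at PC=0 (depth now 1)
Event 10 (EXEC): [IRQ0] PC=0: DEC 1 -> ACC=14
Event 11 (EXEC): [IRQ0] PC=1: INC 4 -> ACC=18
Event 12 (EXEC): [IRQ0] PC=2: IRET -> resume MAIN at PC=4 (depth now 0)
Event 13 (EXEC): [MAIN] PC=4: NOP
Event 14 (EXEC): [MAIN] PC=5: DEC 4 -> ACC=14
Event 15 (EXEC): [MAIN] PC=6: INC 2 -> ACC=16
Event 16 (EXEC): [MAIN] PC=7: HALT

Answer: 16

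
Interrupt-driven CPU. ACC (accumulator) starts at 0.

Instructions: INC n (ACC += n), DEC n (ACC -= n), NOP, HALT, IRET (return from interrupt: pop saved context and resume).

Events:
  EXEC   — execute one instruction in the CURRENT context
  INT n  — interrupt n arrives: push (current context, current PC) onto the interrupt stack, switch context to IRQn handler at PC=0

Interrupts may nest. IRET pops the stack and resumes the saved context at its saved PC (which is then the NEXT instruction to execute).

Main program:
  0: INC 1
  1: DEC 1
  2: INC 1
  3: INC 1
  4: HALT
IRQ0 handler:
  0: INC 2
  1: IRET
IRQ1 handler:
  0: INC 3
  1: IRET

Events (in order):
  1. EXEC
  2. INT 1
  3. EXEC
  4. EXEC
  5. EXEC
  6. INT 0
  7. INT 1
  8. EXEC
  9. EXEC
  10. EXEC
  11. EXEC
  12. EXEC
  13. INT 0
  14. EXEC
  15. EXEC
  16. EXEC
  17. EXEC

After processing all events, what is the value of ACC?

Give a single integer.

Answer: 12

Derivation:
Event 1 (EXEC): [MAIN] PC=0: INC 1 -> ACC=1
Event 2 (INT 1): INT 1 arrives: push (MAIN, PC=1), enter IRQ1 at PC=0 (depth now 1)
Event 3 (EXEC): [IRQ1] PC=0: INC 3 -> ACC=4
Event 4 (EXEC): [IRQ1] PC=1: IRET -> resume MAIN at PC=1 (depth now 0)
Event 5 (EXEC): [MAIN] PC=1: DEC 1 -> ACC=3
Event 6 (INT 0): INT 0 arrives: push (MAIN, PC=2), enter IRQ0 at PC=0 (depth now 1)
Event 7 (INT 1): INT 1 arrives: push (IRQ0, PC=0), enter IRQ1 at PC=0 (depth now 2)
Event 8 (EXEC): [IRQ1] PC=0: INC 3 -> ACC=6
Event 9 (EXEC): [IRQ1] PC=1: IRET -> resume IRQ0 at PC=0 (depth now 1)
Event 10 (EXEC): [IRQ0] PC=0: INC 2 -> ACC=8
Event 11 (EXEC): [IRQ0] PC=1: IRET -> resume MAIN at PC=2 (depth now 0)
Event 12 (EXEC): [MAIN] PC=2: INC 1 -> ACC=9
Event 13 (INT 0): INT 0 arrives: push (MAIN, PC=3), enter IRQ0 at PC=0 (depth now 1)
Event 14 (EXEC): [IRQ0] PC=0: INC 2 -> ACC=11
Event 15 (EXEC): [IRQ0] PC=1: IRET -> resume MAIN at PC=3 (depth now 0)
Event 16 (EXEC): [MAIN] PC=3: INC 1 -> ACC=12
Event 17 (EXEC): [MAIN] PC=4: HALT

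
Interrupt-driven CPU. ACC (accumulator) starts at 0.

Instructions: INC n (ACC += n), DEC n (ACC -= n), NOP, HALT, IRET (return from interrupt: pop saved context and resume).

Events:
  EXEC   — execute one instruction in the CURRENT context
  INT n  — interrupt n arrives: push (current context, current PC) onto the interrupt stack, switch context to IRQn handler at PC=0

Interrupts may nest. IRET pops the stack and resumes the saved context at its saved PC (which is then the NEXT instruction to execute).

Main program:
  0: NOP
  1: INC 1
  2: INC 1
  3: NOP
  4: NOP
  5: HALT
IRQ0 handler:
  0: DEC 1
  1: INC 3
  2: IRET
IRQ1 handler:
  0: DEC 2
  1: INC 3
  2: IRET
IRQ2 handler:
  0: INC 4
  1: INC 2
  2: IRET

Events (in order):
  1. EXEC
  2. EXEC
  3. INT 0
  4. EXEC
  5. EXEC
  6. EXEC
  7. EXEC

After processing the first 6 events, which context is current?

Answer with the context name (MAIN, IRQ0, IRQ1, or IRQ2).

Answer: MAIN

Derivation:
Event 1 (EXEC): [MAIN] PC=0: NOP
Event 2 (EXEC): [MAIN] PC=1: INC 1 -> ACC=1
Event 3 (INT 0): INT 0 arrives: push (MAIN, PC=2), enter IRQ0 at PC=0 (depth now 1)
Event 4 (EXEC): [IRQ0] PC=0: DEC 1 -> ACC=0
Event 5 (EXEC): [IRQ0] PC=1: INC 3 -> ACC=3
Event 6 (EXEC): [IRQ0] PC=2: IRET -> resume MAIN at PC=2 (depth now 0)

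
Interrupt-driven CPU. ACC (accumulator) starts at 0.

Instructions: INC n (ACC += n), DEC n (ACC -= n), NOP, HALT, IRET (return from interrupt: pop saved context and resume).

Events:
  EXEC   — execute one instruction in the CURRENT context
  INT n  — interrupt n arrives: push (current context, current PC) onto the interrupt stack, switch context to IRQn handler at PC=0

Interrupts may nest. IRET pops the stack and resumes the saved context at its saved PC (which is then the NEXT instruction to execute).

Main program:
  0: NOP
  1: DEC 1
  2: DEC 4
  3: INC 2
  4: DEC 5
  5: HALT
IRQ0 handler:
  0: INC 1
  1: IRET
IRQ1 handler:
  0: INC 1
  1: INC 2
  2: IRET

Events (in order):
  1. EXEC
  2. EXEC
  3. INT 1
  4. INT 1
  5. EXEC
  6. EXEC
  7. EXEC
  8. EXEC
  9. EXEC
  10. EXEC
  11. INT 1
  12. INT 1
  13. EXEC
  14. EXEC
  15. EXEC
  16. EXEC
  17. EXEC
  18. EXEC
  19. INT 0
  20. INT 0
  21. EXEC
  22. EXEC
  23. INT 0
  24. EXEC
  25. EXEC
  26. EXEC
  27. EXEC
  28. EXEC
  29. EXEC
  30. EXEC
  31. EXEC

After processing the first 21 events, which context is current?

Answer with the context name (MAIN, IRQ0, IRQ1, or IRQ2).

Answer: IRQ0

Derivation:
Event 1 (EXEC): [MAIN] PC=0: NOP
Event 2 (EXEC): [MAIN] PC=1: DEC 1 -> ACC=-1
Event 3 (INT 1): INT 1 arrives: push (MAIN, PC=2), enter IRQ1 at PC=0 (depth now 1)
Event 4 (INT 1): INT 1 arrives: push (IRQ1, PC=0), enter IRQ1 at PC=0 (depth now 2)
Event 5 (EXEC): [IRQ1] PC=0: INC 1 -> ACC=0
Event 6 (EXEC): [IRQ1] PC=1: INC 2 -> ACC=2
Event 7 (EXEC): [IRQ1] PC=2: IRET -> resume IRQ1 at PC=0 (depth now 1)
Event 8 (EXEC): [IRQ1] PC=0: INC 1 -> ACC=3
Event 9 (EXEC): [IRQ1] PC=1: INC 2 -> ACC=5
Event 10 (EXEC): [IRQ1] PC=2: IRET -> resume MAIN at PC=2 (depth now 0)
Event 11 (INT 1): INT 1 arrives: push (MAIN, PC=2), enter IRQ1 at PC=0 (depth now 1)
Event 12 (INT 1): INT 1 arrives: push (IRQ1, PC=0), enter IRQ1 at PC=0 (depth now 2)
Event 13 (EXEC): [IRQ1] PC=0: INC 1 -> ACC=6
Event 14 (EXEC): [IRQ1] PC=1: INC 2 -> ACC=8
Event 15 (EXEC): [IRQ1] PC=2: IRET -> resume IRQ1 at PC=0 (depth now 1)
Event 16 (EXEC): [IRQ1] PC=0: INC 1 -> ACC=9
Event 17 (EXEC): [IRQ1] PC=1: INC 2 -> ACC=11
Event 18 (EXEC): [IRQ1] PC=2: IRET -> resume MAIN at PC=2 (depth now 0)
Event 19 (INT 0): INT 0 arrives: push (MAIN, PC=2), enter IRQ0 at PC=0 (depth now 1)
Event 20 (INT 0): INT 0 arrives: push (IRQ0, PC=0), enter IRQ0 at PC=0 (depth now 2)
Event 21 (EXEC): [IRQ0] PC=0: INC 1 -> ACC=12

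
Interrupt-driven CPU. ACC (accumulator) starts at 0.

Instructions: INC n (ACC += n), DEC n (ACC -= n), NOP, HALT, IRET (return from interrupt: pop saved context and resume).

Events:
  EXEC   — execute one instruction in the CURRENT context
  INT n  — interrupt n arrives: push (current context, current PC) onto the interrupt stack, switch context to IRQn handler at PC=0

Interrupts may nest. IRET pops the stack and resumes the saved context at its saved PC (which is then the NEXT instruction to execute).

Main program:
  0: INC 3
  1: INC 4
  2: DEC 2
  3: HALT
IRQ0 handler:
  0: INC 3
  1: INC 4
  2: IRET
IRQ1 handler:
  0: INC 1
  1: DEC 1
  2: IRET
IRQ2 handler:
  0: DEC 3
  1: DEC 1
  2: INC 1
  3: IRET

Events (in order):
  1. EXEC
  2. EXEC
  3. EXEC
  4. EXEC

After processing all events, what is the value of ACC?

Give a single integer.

Event 1 (EXEC): [MAIN] PC=0: INC 3 -> ACC=3
Event 2 (EXEC): [MAIN] PC=1: INC 4 -> ACC=7
Event 3 (EXEC): [MAIN] PC=2: DEC 2 -> ACC=5
Event 4 (EXEC): [MAIN] PC=3: HALT

Answer: 5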